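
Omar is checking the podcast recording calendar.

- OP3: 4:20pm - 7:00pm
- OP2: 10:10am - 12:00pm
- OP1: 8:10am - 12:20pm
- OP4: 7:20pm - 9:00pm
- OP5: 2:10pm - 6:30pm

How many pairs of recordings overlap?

2

Sorted by start: OP1, OP2, OP5, OP3, OP4.
OP2 starts before OP1 ends → OP1 and OP2 overlap.
OP5 starts after OP1 ends; OP1 is clear from here.
OP5 starts after OP2 ends; OP2 is clear from here.
OP3 starts before OP5 ends → OP5 and OP3 overlap.
OP4 starts after OP5 ends.
OP4 starts after OP3 ends.
Overlapping pairs: OP1 & OP2, OP3 & OP5 — 2 in total.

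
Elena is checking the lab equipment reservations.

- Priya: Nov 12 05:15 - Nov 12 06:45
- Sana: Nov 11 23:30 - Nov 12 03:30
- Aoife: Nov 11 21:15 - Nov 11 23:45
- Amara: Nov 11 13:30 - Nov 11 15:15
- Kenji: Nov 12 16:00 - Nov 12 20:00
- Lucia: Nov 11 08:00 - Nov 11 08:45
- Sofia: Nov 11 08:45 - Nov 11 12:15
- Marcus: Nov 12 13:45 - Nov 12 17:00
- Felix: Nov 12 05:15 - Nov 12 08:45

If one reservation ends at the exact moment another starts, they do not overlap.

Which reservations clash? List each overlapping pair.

Check each pair: they overlap iff neither finishes before the other starts.
Sorted by start: Lucia, Sofia, Amara, Aoife, Sana, Priya, Felix, Marcus, Kenji.
Sofia starts exactly when Lucia ends (back-to-back, no overlap), so Lucia has no further overlaps.
Amara starts after Sofia ends, so Sofia has no further overlaps.
Aoife starts after Amara ends, so Amara has no further overlaps.
Sana starts before Aoife ends → Aoife and Sana overlap.
Priya starts after Aoife ends, so Aoife has no further overlaps.
Priya starts after Sana ends, so Sana has no further overlaps.
Felix starts before Priya ends → Priya and Felix overlap.
Marcus starts after Priya ends, so Priya has no further overlaps.
Marcus starts after Felix ends, so Felix has no further overlaps.
Kenji starts before Marcus ends → Marcus and Kenji overlap.

Aoife & Sana, Felix & Priya, Kenji & Marcus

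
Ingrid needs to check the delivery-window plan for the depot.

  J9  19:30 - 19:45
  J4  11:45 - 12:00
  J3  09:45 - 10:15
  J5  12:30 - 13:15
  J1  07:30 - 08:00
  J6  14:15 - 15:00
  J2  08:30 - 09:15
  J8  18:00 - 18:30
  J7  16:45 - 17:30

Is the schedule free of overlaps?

Yes

Sorted by start: J1, J2, J3, J4, J5, J6, J7, J8, J9.
J2 starts after J1 ends — done with J1.
J3 starts after J2 ends — done with J2.
J4 starts after J3 ends — done with J3.
J5 starts after J4 ends — done with J4.
J6 starts after J5 ends — done with J5.
J7 starts after J6 ends — done with J6.
J8 starts after J7 ends — done with J7.
J9 starts after J8 ends.
Every pair is clear; the schedule has no overlaps.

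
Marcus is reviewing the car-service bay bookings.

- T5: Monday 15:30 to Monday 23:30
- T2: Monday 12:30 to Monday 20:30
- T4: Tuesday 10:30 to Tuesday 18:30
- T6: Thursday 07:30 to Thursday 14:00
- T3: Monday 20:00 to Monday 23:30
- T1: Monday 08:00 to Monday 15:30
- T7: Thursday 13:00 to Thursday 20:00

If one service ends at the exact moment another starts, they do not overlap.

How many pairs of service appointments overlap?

5

Sorted by start: T1, T2, T5, T3, T4, T6, T7.
T2 starts before T1 ends → T1 and T2 overlap.
T5 starts exactly when T1 ends (back-to-back, no overlap), so T1 has no further overlaps.
T5 starts before T2 ends → T2 and T5 overlap.
T3 starts before T2 ends → T2 and T3 overlap.
T4 starts after T2 ends, so T2 has no further overlaps.
T3 starts before T5 ends → T5 and T3 overlap.
T4 starts after T5 ends, so T5 has no further overlaps.
T4 starts after T3 ends, so T3 has no further overlaps.
T6 starts after T4 ends, so T4 has no further overlaps.
T7 starts before T6 ends → T6 and T7 overlap.
Overlapping pairs: T1 & T2, T2 & T3, T2 & T5, T3 & T5, T6 & T7 — 5 in total.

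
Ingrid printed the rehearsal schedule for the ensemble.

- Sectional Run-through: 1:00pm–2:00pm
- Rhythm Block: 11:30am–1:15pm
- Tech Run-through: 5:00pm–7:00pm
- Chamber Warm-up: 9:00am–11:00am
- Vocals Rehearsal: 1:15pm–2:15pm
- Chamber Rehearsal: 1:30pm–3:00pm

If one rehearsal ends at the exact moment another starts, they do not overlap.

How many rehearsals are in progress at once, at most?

Sort all start/end points and keep a running count:
9:00am start Chamber Warm-up → 1
11:00am end Chamber Warm-up → 0
11:30am start Rhythm Block → 1
1:00pm start Sectional Run-through → 2
1:15pm end Rhythm Block → 1
1:15pm start Vocals Rehearsal → 2
1:30pm start Chamber Rehearsal → 3
2:00pm end Sectional Run-through → 2
2:15pm end Vocals Rehearsal → 1
3:00pm end Chamber Rehearsal → 0
5:00pm start Tech Run-through → 1
7:00pm end Tech Run-through → 0
Peak is 3, at 1:30pm (Chamber Rehearsal, Sectional Run-through, Vocals Rehearsal).

3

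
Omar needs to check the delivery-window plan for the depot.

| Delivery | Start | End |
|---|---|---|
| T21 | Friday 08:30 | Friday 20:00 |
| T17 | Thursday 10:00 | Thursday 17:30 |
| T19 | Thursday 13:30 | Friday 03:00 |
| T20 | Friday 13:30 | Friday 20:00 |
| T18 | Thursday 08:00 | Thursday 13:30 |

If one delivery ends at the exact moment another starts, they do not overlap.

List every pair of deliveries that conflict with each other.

T17 & T18, T17 & T19, T20 & T21

Check each pair: they overlap iff neither finishes before the other starts.
Sorted by start: T18, T17, T19, T21, T20.
T17 starts before T18 ends → T18 and T17 overlap.
T19 starts exactly when T18 ends (back-to-back, no overlap), so nothing later overlaps T18 either.
T19 starts before T17 ends → T17 and T19 overlap.
T21 starts after T17 ends, so nothing later overlaps T17 either.
T21 starts after T19 ends, so nothing later overlaps T19 either.
T20 starts before T21 ends → T21 and T20 overlap.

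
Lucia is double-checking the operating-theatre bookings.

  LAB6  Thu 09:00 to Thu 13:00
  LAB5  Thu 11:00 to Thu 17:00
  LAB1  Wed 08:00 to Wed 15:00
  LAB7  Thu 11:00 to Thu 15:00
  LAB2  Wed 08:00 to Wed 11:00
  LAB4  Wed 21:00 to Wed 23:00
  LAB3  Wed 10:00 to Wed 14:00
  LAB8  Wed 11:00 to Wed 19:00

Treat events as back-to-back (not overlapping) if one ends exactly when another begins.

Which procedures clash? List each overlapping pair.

LAB1 & LAB2, LAB1 & LAB3, LAB1 & LAB8, LAB2 & LAB3, LAB3 & LAB8, LAB5 & LAB6, LAB5 & LAB7, LAB6 & LAB7

Sorted by start: LAB1, LAB2, LAB3, LAB8, LAB4, LAB6, LAB5, LAB7.
LAB2 starts before LAB1 ends → LAB1 and LAB2 overlap.
LAB3 starts before LAB1 ends → LAB1 and LAB3 overlap.
LAB8 starts before LAB1 ends → LAB1 and LAB8 overlap.
LAB4 starts after LAB1 ends — done with LAB1.
LAB3 starts before LAB2 ends → LAB2 and LAB3 overlap.
LAB8 starts exactly when LAB2 ends (back-to-back, no overlap) — done with LAB2.
LAB8 starts before LAB3 ends → LAB3 and LAB8 overlap.
LAB4 starts after LAB3 ends — done with LAB3.
LAB4 starts after LAB8 ends — done with LAB8.
LAB6 starts after LAB4 ends — done with LAB4.
LAB5 starts before LAB6 ends → LAB6 and LAB5 overlap.
LAB7 starts before LAB6 ends → LAB6 and LAB7 overlap.
LAB7 starts before LAB5 ends → LAB5 and LAB7 overlap.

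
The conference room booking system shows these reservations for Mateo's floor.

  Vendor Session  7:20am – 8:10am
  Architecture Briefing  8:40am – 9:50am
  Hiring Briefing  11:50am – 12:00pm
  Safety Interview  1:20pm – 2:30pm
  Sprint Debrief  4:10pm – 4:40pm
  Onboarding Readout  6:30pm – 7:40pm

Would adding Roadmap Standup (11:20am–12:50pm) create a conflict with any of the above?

Vendor Session: ends 8:10am at or before Roadmap Standup starts 11:20am → clear.
Architecture Briefing: ends 9:50am at or before Roadmap Standup starts 11:20am → clear.
Hiring Briefing: starts 11:50am before Roadmap Standup ends 12:50pm, and ends 12:00pm after Roadmap Standup starts 11:20am → overlap.
Safety Interview: starts 1:20pm at or after Roadmap Standup ends 12:50pm → clear.
Sprint Debrief: starts 4:10pm at or after Roadmap Standup ends 12:50pm → clear.
Onboarding Readout: starts 6:30pm at or after Roadmap Standup ends 12:50pm → clear.
Roadmap Standup overlaps Hiring Briefing.

Yes — it overlaps Hiring Briefing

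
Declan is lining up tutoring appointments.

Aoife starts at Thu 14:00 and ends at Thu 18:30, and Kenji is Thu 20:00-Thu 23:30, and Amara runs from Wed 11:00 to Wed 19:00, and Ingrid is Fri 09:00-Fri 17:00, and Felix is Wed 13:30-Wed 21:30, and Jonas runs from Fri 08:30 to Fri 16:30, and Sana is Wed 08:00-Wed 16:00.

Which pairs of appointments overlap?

Check each pair: they overlap iff neither finishes before the other starts.
Sorted by start: Sana, Amara, Felix, Aoife, Kenji, Jonas, Ingrid.
Amara starts before Sana ends → Sana and Amara overlap.
Felix starts before Sana ends → Sana and Felix overlap.
Aoife starts after Sana ends; Sana is clear from here.
Felix starts before Amara ends → Amara and Felix overlap.
Aoife starts after Amara ends; Amara is clear from here.
Aoife starts after Felix ends; Felix is clear from here.
Kenji starts after Aoife ends; Aoife is clear from here.
Jonas starts after Kenji ends; Kenji is clear from here.
Ingrid starts before Jonas ends → Jonas and Ingrid overlap.

Amara & Felix, Amara & Sana, Felix & Sana, Ingrid & Jonas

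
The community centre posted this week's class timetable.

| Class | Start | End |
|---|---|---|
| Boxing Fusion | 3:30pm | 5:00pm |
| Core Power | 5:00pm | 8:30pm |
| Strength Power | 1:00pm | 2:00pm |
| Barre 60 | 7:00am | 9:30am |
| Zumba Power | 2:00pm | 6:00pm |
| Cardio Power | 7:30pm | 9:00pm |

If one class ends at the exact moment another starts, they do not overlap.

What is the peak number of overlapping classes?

Sort all start/end points and keep a running count:
7:00am start Barre 60 → 1
9:30am end Barre 60 → 0
1:00pm start Strength Power → 1
2:00pm end Strength Power → 0
2:00pm start Zumba Power → 1
3:30pm start Boxing Fusion → 2
5:00pm end Boxing Fusion → 1
5:00pm start Core Power → 2
6:00pm end Zumba Power → 1
7:30pm start Cardio Power → 2
8:30pm end Core Power → 1
9:00pm end Cardio Power → 0
Peak is 2, at 3:30pm (Boxing Fusion, Zumba Power).

2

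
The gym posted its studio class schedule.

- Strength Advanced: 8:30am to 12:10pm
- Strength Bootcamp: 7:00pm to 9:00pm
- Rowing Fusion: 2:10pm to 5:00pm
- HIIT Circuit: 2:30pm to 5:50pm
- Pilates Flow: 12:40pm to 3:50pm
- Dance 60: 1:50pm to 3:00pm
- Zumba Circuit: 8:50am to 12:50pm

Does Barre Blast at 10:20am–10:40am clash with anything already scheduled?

Strength Advanced: starts 8:30am before Barre Blast ends 10:40am, and ends 12:10pm after Barre Blast starts 10:20am → overlap.
Zumba Circuit: starts 8:50am before Barre Blast ends 10:40am, and ends 12:50pm after Barre Blast starts 10:20am → overlap.
Pilates Flow: starts 12:40pm at or after Barre Blast ends 10:40am → clear.
Dance 60: starts 1:50pm at or after Barre Blast ends 10:40am → clear.
Rowing Fusion: starts 2:10pm at or after Barre Blast ends 10:40am → clear.
HIIT Circuit: starts 2:30pm at or after Barre Blast ends 10:40am → clear.
Strength Bootcamp: starts 7:00pm at or after Barre Blast ends 10:40am → clear.
Barre Blast overlaps Strength Advanced, Zumba Circuit.

Yes — it overlaps Strength Advanced, Zumba Circuit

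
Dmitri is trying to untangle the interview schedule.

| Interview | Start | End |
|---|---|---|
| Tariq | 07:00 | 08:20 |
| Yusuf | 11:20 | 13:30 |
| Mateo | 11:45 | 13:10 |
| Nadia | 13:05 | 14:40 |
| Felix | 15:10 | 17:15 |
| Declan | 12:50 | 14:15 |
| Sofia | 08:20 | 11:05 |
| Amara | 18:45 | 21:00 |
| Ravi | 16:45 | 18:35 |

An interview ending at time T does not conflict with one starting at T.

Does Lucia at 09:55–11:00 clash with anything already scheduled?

Tariq: ends 08:20 at or before Lucia starts 09:55 → clear.
Sofia: starts 08:20 before Lucia ends 11:00, and ends 11:05 after Lucia starts 09:55 → overlap.
Yusuf: starts 11:20 at or after Lucia ends 11:00 → clear.
Mateo: starts 11:45 at or after Lucia ends 11:00 → clear.
Declan: starts 12:50 at or after Lucia ends 11:00 → clear.
Nadia: starts 13:05 at or after Lucia ends 11:00 → clear.
Felix: starts 15:10 at or after Lucia ends 11:00 → clear.
Ravi: starts 16:45 at or after Lucia ends 11:00 → clear.
Amara: starts 18:45 at or after Lucia ends 11:00 → clear.
Lucia overlaps Sofia.

Yes — it overlaps Sofia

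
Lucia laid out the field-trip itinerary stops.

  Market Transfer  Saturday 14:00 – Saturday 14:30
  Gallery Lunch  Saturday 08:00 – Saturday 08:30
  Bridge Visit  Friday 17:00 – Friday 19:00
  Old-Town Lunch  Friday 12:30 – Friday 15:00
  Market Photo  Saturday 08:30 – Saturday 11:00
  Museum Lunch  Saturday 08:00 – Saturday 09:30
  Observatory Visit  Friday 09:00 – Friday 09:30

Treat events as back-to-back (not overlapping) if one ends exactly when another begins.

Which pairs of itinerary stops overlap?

Sorted by start: Observatory Visit, Old-Town Lunch, Bridge Visit, Museum Lunch, Gallery Lunch, Market Photo, Market Transfer.
Old-Town Lunch starts after Observatory Visit ends, so nothing later overlaps Observatory Visit either.
Bridge Visit starts after Old-Town Lunch ends, so nothing later overlaps Old-Town Lunch either.
Museum Lunch starts after Bridge Visit ends, so nothing later overlaps Bridge Visit either.
Gallery Lunch starts before Museum Lunch ends → Museum Lunch and Gallery Lunch overlap.
Market Photo starts before Museum Lunch ends → Museum Lunch and Market Photo overlap.
Market Transfer starts after Museum Lunch ends.
Market Photo starts exactly when Gallery Lunch ends (back-to-back, no overlap), so nothing later overlaps Gallery Lunch either.
Market Transfer starts after Market Photo ends.

Gallery Lunch & Museum Lunch, Market Photo & Museum Lunch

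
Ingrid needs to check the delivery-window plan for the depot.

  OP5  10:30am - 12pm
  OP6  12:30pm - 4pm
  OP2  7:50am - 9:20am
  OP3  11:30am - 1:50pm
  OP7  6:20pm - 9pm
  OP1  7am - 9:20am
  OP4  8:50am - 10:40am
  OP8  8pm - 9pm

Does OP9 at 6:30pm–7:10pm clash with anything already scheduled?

OP1: ends 9:20am at or before OP9 starts 6:30pm → clear.
OP2: ends 9:20am at or before OP9 starts 6:30pm → clear.
OP4: ends 10:40am at or before OP9 starts 6:30pm → clear.
OP5: ends 12pm at or before OP9 starts 6:30pm → clear.
OP3: ends 1:50pm at or before OP9 starts 6:30pm → clear.
OP6: ends 4pm at or before OP9 starts 6:30pm → clear.
OP7: starts 6:20pm before OP9 ends 7:10pm, and ends 9pm after OP9 starts 6:30pm → overlap.
OP8: starts 8pm at or after OP9 ends 7:10pm → clear.
OP9 overlaps OP7.

Yes — it overlaps OP7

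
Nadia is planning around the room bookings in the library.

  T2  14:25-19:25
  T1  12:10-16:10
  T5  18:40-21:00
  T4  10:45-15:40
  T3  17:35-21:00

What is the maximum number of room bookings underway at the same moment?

Sort all start/end points and keep a running count:
10:45 start T4 → 1
12:10 start T1 → 2
14:25 start T2 → 3
15:40 end T4 → 2
16:10 end T1 → 1
17:35 start T3 → 2
18:40 start T5 → 3
19:25 end T2 → 2
21:00 end T3 → 1
21:00 end T5 → 0
Peak is 3, at 14:25 (T1, T2, T4).

3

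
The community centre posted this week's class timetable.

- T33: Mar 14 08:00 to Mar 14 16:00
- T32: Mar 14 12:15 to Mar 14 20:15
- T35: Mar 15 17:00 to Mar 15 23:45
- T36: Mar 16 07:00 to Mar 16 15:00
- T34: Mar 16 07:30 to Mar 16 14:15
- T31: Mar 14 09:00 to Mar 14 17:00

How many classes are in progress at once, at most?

Walk through starts and ends in time order (an end at T is processed before a start at T):
Mar 14 08:00 start T33 → 1
Mar 14 09:00 start T31 → 2
Mar 14 12:15 start T32 → 3
Mar 14 16:00 end T33 → 2
Mar 14 17:00 end T31 → 1
Mar 14 20:15 end T32 → 0
Mar 15 17:00 start T35 → 1
Mar 15 23:45 end T35 → 0
Mar 16 07:00 start T36 → 1
Mar 16 07:30 start T34 → 2
Mar 16 14:15 end T34 → 1
Mar 16 15:00 end T36 → 0
Peak is 3, at Mar 14 12:15 (T31, T32, T33).

3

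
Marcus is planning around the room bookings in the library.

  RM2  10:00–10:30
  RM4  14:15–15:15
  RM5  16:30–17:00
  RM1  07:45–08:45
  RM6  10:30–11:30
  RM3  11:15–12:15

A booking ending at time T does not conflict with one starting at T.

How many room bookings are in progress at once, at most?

Sort all start/end points and keep a running count:
07:45 start RM1 → 1
08:45 end RM1 → 0
10:00 start RM2 → 1
10:30 end RM2 → 0
10:30 start RM6 → 1
11:15 start RM3 → 2
11:30 end RM6 → 1
12:15 end RM3 → 0
14:15 start RM4 → 1
15:15 end RM4 → 0
16:30 start RM5 → 1
17:00 end RM5 → 0
Peak is 2, at 11:15 (RM3, RM6).

2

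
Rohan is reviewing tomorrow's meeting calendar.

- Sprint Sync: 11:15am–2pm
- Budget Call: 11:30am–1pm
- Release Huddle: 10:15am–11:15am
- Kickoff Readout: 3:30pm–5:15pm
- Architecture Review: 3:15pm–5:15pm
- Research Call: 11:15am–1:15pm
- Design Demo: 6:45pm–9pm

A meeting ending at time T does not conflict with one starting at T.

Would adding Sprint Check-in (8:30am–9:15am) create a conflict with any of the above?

Release Huddle: starts 10:15am at or after Sprint Check-in ends 9:15am → clear.
Sprint Sync: starts 11:15am at or after Sprint Check-in ends 9:15am → clear.
Research Call: starts 11:15am at or after Sprint Check-in ends 9:15am → clear.
Budget Call: starts 11:30am at or after Sprint Check-in ends 9:15am → clear.
Architecture Review: starts 3:15pm at or after Sprint Check-in ends 9:15am → clear.
Kickoff Readout: starts 3:30pm at or after Sprint Check-in ends 9:15am → clear.
Design Demo: starts 6:45pm at or after Sprint Check-in ends 9:15am → clear.

No — it doesn't clash with anything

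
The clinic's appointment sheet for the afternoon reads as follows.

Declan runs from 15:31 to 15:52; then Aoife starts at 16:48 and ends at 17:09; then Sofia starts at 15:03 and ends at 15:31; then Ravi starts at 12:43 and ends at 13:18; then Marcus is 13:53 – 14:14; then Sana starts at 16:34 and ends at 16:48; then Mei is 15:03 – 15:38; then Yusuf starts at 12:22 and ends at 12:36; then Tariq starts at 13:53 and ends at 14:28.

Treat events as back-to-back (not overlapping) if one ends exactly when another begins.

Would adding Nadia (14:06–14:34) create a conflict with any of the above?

Yes — it overlaps Marcus, Tariq

Yusuf: ends 12:36 at or before Nadia starts 14:06 → clear.
Ravi: ends 13:18 at or before Nadia starts 14:06 → clear.
Marcus: starts 13:53 before Nadia ends 14:34, and ends 14:14 after Nadia starts 14:06 → overlap.
Tariq: starts 13:53 before Nadia ends 14:34, and ends 14:28 after Nadia starts 14:06 → overlap.
Mei: starts 15:03 at or after Nadia ends 14:34 → clear.
Sofia: starts 15:03 at or after Nadia ends 14:34 → clear.
Declan: starts 15:31 at or after Nadia ends 14:34 → clear.
Sana: starts 16:34 at or after Nadia ends 14:34 → clear.
Aoife: starts 16:48 at or after Nadia ends 14:34 → clear.
Nadia overlaps Marcus, Tariq.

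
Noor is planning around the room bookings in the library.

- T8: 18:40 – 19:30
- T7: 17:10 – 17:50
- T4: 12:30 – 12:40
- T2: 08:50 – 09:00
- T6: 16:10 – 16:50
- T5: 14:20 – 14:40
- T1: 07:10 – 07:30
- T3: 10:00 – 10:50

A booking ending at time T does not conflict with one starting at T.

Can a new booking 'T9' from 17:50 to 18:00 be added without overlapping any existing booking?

Yes — the slot is free

T1: ends 07:30 at or before T9 starts 17:50 → clear.
T2: ends 09:00 at or before T9 starts 17:50 → clear.
T3: ends 10:50 at or before T9 starts 17:50 → clear.
T4: ends 12:40 at or before T9 starts 17:50 → clear.
T5: ends 14:40 at or before T9 starts 17:50 → clear.
T6: ends 16:50 at or before T9 starts 17:50 → clear.
T7: ends 17:50 at or before T9 starts 17:50 → clear.
T8: starts 18:40 at or after T9 ends 18:00 → clear.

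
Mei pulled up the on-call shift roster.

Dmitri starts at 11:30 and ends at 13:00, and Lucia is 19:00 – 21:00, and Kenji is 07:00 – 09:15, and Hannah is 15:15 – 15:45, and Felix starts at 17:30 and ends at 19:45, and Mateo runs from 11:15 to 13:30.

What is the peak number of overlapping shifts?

2

Sort all start/end points and keep a running count:
07:00 start Kenji → 1
09:15 end Kenji → 0
11:15 start Mateo → 1
11:30 start Dmitri → 2
13:00 end Dmitri → 1
13:30 end Mateo → 0
15:15 start Hannah → 1
15:45 end Hannah → 0
17:30 start Felix → 1
19:00 start Lucia → 2
19:45 end Felix → 1
21:00 end Lucia → 0
Peak is 2, at 11:30 (Dmitri, Mateo).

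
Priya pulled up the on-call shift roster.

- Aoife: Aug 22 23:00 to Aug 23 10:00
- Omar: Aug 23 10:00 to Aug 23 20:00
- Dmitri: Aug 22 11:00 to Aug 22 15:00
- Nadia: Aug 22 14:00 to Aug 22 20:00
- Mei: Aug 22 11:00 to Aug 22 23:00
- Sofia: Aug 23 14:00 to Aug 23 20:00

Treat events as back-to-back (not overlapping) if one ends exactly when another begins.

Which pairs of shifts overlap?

Sorted by start: Dmitri, Mei, Nadia, Aoife, Omar, Sofia.
Mei starts before Dmitri ends → Dmitri and Mei overlap.
Nadia starts before Dmitri ends → Dmitri and Nadia overlap.
Aoife starts after Dmitri ends, so nothing later overlaps Dmitri either.
Nadia starts before Mei ends → Mei and Nadia overlap.
Aoife starts exactly when Mei ends (back-to-back, no overlap), so nothing later overlaps Mei either.
Aoife starts after Nadia ends, so nothing later overlaps Nadia either.
Omar starts exactly when Aoife ends (back-to-back, no overlap), so nothing later overlaps Aoife either.
Sofia starts before Omar ends → Omar and Sofia overlap.

Dmitri & Mei, Dmitri & Nadia, Mei & Nadia, Omar & Sofia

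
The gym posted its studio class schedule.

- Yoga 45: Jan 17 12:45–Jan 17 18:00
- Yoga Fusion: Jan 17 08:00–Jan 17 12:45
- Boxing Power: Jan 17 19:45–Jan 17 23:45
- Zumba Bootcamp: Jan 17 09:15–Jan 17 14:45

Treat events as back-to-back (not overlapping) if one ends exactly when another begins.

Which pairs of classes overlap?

Yoga 45 & Zumba Bootcamp, Yoga Fusion & Zumba Bootcamp

Sorted by start: Yoga Fusion, Zumba Bootcamp, Yoga 45, Boxing Power.
Zumba Bootcamp starts before Yoga Fusion ends → Yoga Fusion and Zumba Bootcamp overlap.
Yoga 45 starts exactly when Yoga Fusion ends (back-to-back, no overlap); Yoga Fusion is clear from here.
Yoga 45 starts before Zumba Bootcamp ends → Zumba Bootcamp and Yoga 45 overlap.
Boxing Power starts after Zumba Bootcamp ends.
Boxing Power starts after Yoga 45 ends.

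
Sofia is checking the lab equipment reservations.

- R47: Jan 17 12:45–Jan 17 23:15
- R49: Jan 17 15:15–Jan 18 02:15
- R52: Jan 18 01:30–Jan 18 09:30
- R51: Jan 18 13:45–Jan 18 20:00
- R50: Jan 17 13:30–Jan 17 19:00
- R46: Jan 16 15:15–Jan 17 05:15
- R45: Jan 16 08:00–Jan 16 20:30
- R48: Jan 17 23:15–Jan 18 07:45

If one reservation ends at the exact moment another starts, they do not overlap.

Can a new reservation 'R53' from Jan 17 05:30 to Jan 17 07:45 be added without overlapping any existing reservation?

Yes — the slot is free

R45: ends Jan 16 20:30 at or before R53 starts Jan 17 05:30 → clear.
R46: ends Jan 17 05:15 at or before R53 starts Jan 17 05:30 → clear.
R47: starts Jan 17 12:45 at or after R53 ends Jan 17 07:45 → clear.
R50: starts Jan 17 13:30 at or after R53 ends Jan 17 07:45 → clear.
R49: starts Jan 17 15:15 at or after R53 ends Jan 17 07:45 → clear.
R48: starts Jan 17 23:15 at or after R53 ends Jan 17 07:45 → clear.
R52: starts Jan 18 01:30 at or after R53 ends Jan 17 07:45 → clear.
R51: starts Jan 18 13:45 at or after R53 ends Jan 17 07:45 → clear.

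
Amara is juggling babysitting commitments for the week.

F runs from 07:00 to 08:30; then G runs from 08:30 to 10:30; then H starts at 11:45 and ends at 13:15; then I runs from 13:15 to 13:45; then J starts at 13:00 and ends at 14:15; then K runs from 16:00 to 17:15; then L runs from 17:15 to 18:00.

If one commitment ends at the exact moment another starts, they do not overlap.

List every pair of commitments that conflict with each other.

Sorted by start: F, G, H, J, I, K, L.
G starts exactly when F ends (back-to-back, no overlap), so nothing later overlaps F either.
H starts after G ends, so nothing later overlaps G either.
J starts before H ends → H and J overlap.
I starts exactly when H ends (back-to-back, no overlap), so nothing later overlaps H either.
I starts before J ends → J and I overlap.
K starts after J ends, so nothing later overlaps J either.
K starts after I ends, so nothing later overlaps I either.
L starts exactly when K ends (back-to-back, no overlap).

H & J, I & J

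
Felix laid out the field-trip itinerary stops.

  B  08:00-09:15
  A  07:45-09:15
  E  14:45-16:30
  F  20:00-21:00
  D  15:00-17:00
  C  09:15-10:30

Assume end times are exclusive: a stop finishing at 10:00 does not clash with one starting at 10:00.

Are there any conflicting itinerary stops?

Yes

Sorted by start: A, B, C, E, D, F.
B starts before A ends → A and B overlap.
That's a conflict, so the schedule is not conflict-free.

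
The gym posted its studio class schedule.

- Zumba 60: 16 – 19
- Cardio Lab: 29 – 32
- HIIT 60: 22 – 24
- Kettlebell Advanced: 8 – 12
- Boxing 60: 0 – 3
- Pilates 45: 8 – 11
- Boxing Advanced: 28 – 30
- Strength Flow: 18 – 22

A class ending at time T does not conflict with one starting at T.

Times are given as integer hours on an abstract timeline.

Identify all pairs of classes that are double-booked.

Two intervals overlap when each starts before the other ends.
Sorted by start: Boxing 60, Pilates 45, Kettlebell Advanced, Zumba 60, Strength Flow, HIIT 60, Boxing Advanced, Cardio Lab.
Pilates 45 starts after Boxing 60 ends, so Boxing 60 has no further overlaps.
Kettlebell Advanced starts before Pilates 45 ends → Pilates 45 and Kettlebell Advanced overlap.
Zumba 60 starts after Pilates 45 ends, so Pilates 45 has no further overlaps.
Zumba 60 starts after Kettlebell Advanced ends, so Kettlebell Advanced has no further overlaps.
Strength Flow starts before Zumba 60 ends → Zumba 60 and Strength Flow overlap.
HIIT 60 starts after Zumba 60 ends, so Zumba 60 has no further overlaps.
HIIT 60 starts exactly when Strength Flow ends (back-to-back, no overlap), so Strength Flow has no further overlaps.
Boxing Advanced starts after HIIT 60 ends, so HIIT 60 has no further overlaps.
Cardio Lab starts before Boxing Advanced ends → Boxing Advanced and Cardio Lab overlap.

Boxing Advanced & Cardio Lab, Kettlebell Advanced & Pilates 45, Strength Flow & Zumba 60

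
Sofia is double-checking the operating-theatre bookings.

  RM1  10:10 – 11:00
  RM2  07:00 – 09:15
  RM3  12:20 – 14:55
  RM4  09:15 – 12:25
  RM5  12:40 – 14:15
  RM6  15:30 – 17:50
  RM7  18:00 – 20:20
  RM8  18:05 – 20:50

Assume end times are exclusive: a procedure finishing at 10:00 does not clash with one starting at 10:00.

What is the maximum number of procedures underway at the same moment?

2

Sweep the timeline, counting +1 at each start and −1 at each end (ends before starts at a tie):
07:00 start RM2 → 1
09:15 end RM2 → 0
09:15 start RM4 → 1
10:10 start RM1 → 2
11:00 end RM1 → 1
12:20 start RM3 → 2
12:25 end RM4 → 1
12:40 start RM5 → 2
14:15 end RM5 → 1
14:55 end RM3 → 0
15:30 start RM6 → 1
17:50 end RM6 → 0
18:00 start RM7 → 1
18:05 start RM8 → 2
20:20 end RM7 → 1
20:50 end RM8 → 0
Peak is 2, at 10:10 (RM1, RM4).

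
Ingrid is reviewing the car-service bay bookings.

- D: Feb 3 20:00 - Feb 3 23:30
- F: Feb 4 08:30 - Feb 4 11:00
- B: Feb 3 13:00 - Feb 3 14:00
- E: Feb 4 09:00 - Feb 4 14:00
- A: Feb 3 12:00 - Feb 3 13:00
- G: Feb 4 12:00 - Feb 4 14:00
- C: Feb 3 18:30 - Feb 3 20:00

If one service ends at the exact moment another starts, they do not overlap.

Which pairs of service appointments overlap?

E & F, E & G

Sorted by start: A, B, C, D, F, E, G.
B starts exactly when A ends (back-to-back, no overlap), so A has no further overlaps.
C starts after B ends, so B has no further overlaps.
D starts exactly when C ends (back-to-back, no overlap), so C has no further overlaps.
F starts after D ends, so D has no further overlaps.
E starts before F ends → F and E overlap.
G starts after F ends.
G starts before E ends → E and G overlap.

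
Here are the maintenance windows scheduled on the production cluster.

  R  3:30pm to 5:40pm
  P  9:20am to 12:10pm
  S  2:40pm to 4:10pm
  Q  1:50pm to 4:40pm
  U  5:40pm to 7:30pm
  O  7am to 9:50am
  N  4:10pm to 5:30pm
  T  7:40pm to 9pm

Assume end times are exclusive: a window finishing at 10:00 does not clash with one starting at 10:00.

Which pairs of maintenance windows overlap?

Sorted by start: O, P, Q, S, R, N, U, T.
P starts before O ends → O and P overlap.
Q starts after O ends, so O has no further overlaps.
Q starts after P ends, so P has no further overlaps.
S starts before Q ends → Q and S overlap.
R starts before Q ends → Q and R overlap.
N starts before Q ends → Q and N overlap.
U starts after Q ends, so Q has no further overlaps.
R starts before S ends → S and R overlap.
N starts exactly when S ends (back-to-back, no overlap), so S has no further overlaps.
N starts before R ends → R and N overlap.
U starts exactly when R ends (back-to-back, no overlap), so R has no further overlaps.
U starts after N ends, so N has no further overlaps.
T starts after U ends.

N & Q, N & R, O & P, Q & R, Q & S, R & S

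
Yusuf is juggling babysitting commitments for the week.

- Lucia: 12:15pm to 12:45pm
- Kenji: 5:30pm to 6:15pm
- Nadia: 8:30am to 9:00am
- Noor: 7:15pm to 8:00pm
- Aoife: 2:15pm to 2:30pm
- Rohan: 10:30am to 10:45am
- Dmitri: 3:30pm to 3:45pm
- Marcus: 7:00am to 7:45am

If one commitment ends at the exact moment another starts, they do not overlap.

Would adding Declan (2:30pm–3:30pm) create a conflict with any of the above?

No — it doesn't clash with anything

Marcus: ends 7:45am at or before Declan starts 2:30pm → clear.
Nadia: ends 9:00am at or before Declan starts 2:30pm → clear.
Rohan: ends 10:45am at or before Declan starts 2:30pm → clear.
Lucia: ends 12:45pm at or before Declan starts 2:30pm → clear.
Aoife: ends 2:30pm at or before Declan starts 2:30pm → clear.
Dmitri: starts 3:30pm at or after Declan ends 3:30pm → clear.
Kenji: starts 5:30pm at or after Declan ends 3:30pm → clear.
Noor: starts 7:15pm at or after Declan ends 3:30pm → clear.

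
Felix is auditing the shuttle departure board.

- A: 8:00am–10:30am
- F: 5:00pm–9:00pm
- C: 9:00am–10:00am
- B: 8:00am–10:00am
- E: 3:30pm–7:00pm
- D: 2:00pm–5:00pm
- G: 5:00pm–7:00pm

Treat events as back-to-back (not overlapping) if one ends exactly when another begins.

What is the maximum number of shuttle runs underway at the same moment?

Walk through starts and ends in time order (an end at T is processed before a start at T):
8:00am start A → 1
8:00am start B → 2
9:00am start C → 3
10:00am end B → 2
10:00am end C → 1
10:30am end A → 0
2:00pm start D → 1
3:30pm start E → 2
5:00pm end D → 1
5:00pm start F → 2
5:00pm start G → 3
7:00pm end E → 2
7:00pm end G → 1
9:00pm end F → 0
Peak is 3, at 9:00am (A, B, C).

3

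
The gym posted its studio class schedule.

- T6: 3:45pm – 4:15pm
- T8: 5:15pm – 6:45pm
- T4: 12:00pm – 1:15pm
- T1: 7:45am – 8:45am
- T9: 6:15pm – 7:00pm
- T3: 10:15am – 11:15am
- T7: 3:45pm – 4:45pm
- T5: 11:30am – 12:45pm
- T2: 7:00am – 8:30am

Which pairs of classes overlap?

Check each pair: they overlap iff neither finishes before the other starts.
Sorted by start: T2, T1, T3, T5, T4, T6, T7, T8, T9.
T1 starts before T2 ends → T2 and T1 overlap.
T3 starts after T2 ends; T2 is clear from here.
T3 starts after T1 ends; T1 is clear from here.
T5 starts after T3 ends; T3 is clear from here.
T4 starts before T5 ends → T5 and T4 overlap.
T6 starts after T5 ends; T5 is clear from here.
T6 starts after T4 ends; T4 is clear from here.
T7 starts before T6 ends → T6 and T7 overlap.
T8 starts after T6 ends; T6 is clear from here.
T8 starts after T7 ends; T7 is clear from here.
T9 starts before T8 ends → T8 and T9 overlap.

T1 & T2, T4 & T5, T6 & T7, T8 & T9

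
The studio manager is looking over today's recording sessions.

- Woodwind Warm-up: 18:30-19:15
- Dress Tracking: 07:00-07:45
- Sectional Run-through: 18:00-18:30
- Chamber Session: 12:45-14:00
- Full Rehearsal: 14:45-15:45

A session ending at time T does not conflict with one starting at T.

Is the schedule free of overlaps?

Two intervals overlap when each starts before the other ends.
Sorted by start: Dress Tracking, Chamber Session, Full Rehearsal, Sectional Run-through, Woodwind Warm-up.
Chamber Session starts after Dress Tracking ends, so Dress Tracking has no further overlaps.
Full Rehearsal starts after Chamber Session ends, so Chamber Session has no further overlaps.
Sectional Run-through starts after Full Rehearsal ends, so Full Rehearsal has no further overlaps.
Woodwind Warm-up starts exactly when Sectional Run-through ends (back-to-back, no overlap).
Every pair is clear; the schedule has no overlaps.

Yes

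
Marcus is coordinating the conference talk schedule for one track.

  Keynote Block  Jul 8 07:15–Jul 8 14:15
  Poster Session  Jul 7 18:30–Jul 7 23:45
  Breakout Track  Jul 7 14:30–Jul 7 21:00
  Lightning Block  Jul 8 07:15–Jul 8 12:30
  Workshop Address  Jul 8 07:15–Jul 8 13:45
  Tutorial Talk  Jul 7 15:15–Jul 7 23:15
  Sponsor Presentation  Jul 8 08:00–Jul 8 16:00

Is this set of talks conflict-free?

Sorted by start: Breakout Track, Tutorial Talk, Poster Session, Lightning Block, Workshop Address, Keynote Block, Sponsor Presentation.
Tutorial Talk starts before Breakout Track ends → Breakout Track and Tutorial Talk overlap.
That's a conflict, so the schedule is not conflict-free.

No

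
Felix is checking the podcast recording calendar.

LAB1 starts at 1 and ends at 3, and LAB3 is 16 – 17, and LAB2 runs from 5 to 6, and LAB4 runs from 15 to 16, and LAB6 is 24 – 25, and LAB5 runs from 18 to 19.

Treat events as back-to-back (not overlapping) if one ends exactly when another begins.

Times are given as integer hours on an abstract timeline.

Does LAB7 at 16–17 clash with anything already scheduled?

LAB1: ends 3 at or before LAB7 starts 16 → clear.
LAB2: ends 6 at or before LAB7 starts 16 → clear.
LAB4: ends 16 at or before LAB7 starts 16 → clear.
LAB3: starts 16 before LAB7 ends 17, and ends 17 after LAB7 starts 16 → overlap.
LAB5: starts 18 at or after LAB7 ends 17 → clear.
LAB6: starts 24 at or after LAB7 ends 17 → clear.
LAB7 overlaps LAB3.

Yes — it overlaps LAB3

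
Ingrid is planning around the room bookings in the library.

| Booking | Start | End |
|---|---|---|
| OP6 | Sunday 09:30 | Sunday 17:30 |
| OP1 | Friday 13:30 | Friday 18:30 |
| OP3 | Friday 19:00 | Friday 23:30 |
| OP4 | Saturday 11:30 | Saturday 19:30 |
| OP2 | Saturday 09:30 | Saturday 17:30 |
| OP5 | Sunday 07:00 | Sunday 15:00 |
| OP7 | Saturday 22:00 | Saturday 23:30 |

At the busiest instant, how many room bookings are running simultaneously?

Sweep the timeline, counting +1 at each start and −1 at each end (ends before starts at a tie):
Friday 13:30 start OP1 → 1
Friday 18:30 end OP1 → 0
Friday 19:00 start OP3 → 1
Friday 23:30 end OP3 → 0
Saturday 09:30 start OP2 → 1
Saturday 11:30 start OP4 → 2
Saturday 17:30 end OP2 → 1
Saturday 19:30 end OP4 → 0
Saturday 22:00 start OP7 → 1
Saturday 23:30 end OP7 → 0
Sunday 07:00 start OP5 → 1
Sunday 09:30 start OP6 → 2
Sunday 15:00 end OP5 → 1
Sunday 17:30 end OP6 → 0
Peak is 2, at Saturday 11:30 (OP2, OP4).

2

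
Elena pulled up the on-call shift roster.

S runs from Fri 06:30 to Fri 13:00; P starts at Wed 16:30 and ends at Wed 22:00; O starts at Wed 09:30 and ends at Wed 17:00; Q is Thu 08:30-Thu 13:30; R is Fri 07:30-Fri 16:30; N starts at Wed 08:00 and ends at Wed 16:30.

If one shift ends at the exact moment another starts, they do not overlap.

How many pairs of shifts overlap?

3

Two intervals overlap when each starts before the other ends.
Sorted by start: N, O, P, Q, S, R.
O starts before N ends → N and O overlap.
P starts exactly when N ends (back-to-back, no overlap); N is clear from here.
P starts before O ends → O and P overlap.
Q starts after O ends; O is clear from here.
Q starts after P ends; P is clear from here.
S starts after Q ends; Q is clear from here.
R starts before S ends → S and R overlap.
Overlapping pairs: N & O, O & P, R & S — 3 in total.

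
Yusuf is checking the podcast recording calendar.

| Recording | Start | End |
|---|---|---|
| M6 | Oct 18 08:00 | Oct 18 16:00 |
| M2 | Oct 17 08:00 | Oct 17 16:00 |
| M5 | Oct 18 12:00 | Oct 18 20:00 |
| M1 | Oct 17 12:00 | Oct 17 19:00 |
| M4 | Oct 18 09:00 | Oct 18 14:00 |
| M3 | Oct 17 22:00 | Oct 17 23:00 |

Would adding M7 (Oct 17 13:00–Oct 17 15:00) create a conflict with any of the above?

Yes — it overlaps M1, M2

M2: starts Oct 17 08:00 before M7 ends Oct 17 15:00, and ends Oct 17 16:00 after M7 starts Oct 17 13:00 → overlap.
M1: starts Oct 17 12:00 before M7 ends Oct 17 15:00, and ends Oct 17 19:00 after M7 starts Oct 17 13:00 → overlap.
M3: starts Oct 17 22:00 at or after M7 ends Oct 17 15:00 → clear.
M6: starts Oct 18 08:00 at or after M7 ends Oct 17 15:00 → clear.
M4: starts Oct 18 09:00 at or after M7 ends Oct 17 15:00 → clear.
M5: starts Oct 18 12:00 at or after M7 ends Oct 17 15:00 → clear.
M7 overlaps M1, M2.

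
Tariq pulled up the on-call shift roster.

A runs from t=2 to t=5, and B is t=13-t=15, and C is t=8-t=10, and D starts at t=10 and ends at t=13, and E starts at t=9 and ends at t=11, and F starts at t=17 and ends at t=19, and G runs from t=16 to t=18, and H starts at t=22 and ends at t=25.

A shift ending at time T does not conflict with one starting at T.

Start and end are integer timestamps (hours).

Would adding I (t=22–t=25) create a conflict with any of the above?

Yes — it overlaps H

A: ends t=5 at or before I starts t=22 → clear.
C: ends t=10 at or before I starts t=22 → clear.
E: ends t=11 at or before I starts t=22 → clear.
D: ends t=13 at or before I starts t=22 → clear.
B: ends t=15 at or before I starts t=22 → clear.
G: ends t=18 at or before I starts t=22 → clear.
F: ends t=19 at or before I starts t=22 → clear.
H: starts t=22 before I ends t=25, and ends t=25 after I starts t=22 → overlap.
I overlaps H.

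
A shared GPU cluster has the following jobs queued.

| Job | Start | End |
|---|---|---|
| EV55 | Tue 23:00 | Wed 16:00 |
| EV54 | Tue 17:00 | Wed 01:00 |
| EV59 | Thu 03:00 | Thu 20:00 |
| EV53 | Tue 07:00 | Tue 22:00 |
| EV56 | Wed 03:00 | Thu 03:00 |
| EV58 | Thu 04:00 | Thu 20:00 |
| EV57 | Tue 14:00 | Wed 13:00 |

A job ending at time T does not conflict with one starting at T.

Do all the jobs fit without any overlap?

No

Check each pair: they overlap iff neither finishes before the other starts.
Sorted by start: EV53, EV57, EV54, EV55, EV56, EV59, EV58.
EV57 starts before EV53 ends → EV53 and EV57 overlap.
That's a conflict, so the schedule is not conflict-free.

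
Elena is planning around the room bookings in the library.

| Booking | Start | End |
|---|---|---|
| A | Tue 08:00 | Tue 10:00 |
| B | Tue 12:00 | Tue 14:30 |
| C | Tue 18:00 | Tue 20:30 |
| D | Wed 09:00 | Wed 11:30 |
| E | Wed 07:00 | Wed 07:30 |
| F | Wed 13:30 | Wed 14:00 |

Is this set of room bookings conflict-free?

Sorted by start: A, B, C, E, D, F.
B starts after A ends, so A has no further overlaps.
C starts after B ends, so B has no further overlaps.
E starts after C ends, so C has no further overlaps.
D starts after E ends, so E has no further overlaps.
F starts after D ends.
Every pair is clear; the schedule has no overlaps.

Yes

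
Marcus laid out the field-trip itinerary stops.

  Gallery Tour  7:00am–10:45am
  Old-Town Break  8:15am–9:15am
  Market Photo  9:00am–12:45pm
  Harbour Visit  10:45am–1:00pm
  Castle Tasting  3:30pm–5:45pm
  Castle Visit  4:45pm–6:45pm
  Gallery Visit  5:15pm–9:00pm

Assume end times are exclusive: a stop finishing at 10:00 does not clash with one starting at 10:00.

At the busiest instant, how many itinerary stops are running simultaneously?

3

Walk through starts and ends in time order (an end at T is processed before a start at T):
7:00am start Gallery Tour → 1
8:15am start Old-Town Break → 2
9:00am start Market Photo → 3
9:15am end Old-Town Break → 2
10:45am end Gallery Tour → 1
10:45am start Harbour Visit → 2
12:45pm end Market Photo → 1
1:00pm end Harbour Visit → 0
3:30pm start Castle Tasting → 1
4:45pm start Castle Visit → 2
5:15pm start Gallery Visit → 3
5:45pm end Castle Tasting → 2
6:45pm end Castle Visit → 1
9:00pm end Gallery Visit → 0
Peak is 3, at 9:00am (Gallery Tour, Market Photo, Old-Town Break).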